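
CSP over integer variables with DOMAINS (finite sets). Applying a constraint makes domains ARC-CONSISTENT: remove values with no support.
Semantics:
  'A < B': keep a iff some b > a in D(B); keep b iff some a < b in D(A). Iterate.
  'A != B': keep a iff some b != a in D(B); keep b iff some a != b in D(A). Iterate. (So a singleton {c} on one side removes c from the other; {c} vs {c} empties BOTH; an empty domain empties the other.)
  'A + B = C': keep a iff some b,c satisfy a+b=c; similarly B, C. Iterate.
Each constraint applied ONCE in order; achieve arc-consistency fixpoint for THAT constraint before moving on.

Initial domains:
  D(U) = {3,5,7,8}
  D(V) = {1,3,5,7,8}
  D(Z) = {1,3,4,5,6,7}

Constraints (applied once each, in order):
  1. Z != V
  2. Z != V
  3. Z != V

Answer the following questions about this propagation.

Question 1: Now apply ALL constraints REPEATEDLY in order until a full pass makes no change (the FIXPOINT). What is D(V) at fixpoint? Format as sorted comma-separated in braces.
pass 0 (initial): D(V)={1,3,5,7,8}
pass 1: no change
Fixpoint after 1 passes: D(V) = {1,3,5,7,8}

Answer: {1,3,5,7,8}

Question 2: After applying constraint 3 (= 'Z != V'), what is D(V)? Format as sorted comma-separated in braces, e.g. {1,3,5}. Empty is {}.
Answer: {1,3,5,7,8}

Derivation:
Constraint 1 (Z != V) on D(Z)={1,3,4,5,6,7} D(V)={1,3,5,7,8}: no change
Constraint 2 (Z != V) on D(Z)={1,3,4,5,6,7} D(V)={1,3,5,7,8}: no change
Constraint 3 (Z != V) on D(Z)={1,3,4,5,6,7} D(V)={1,3,5,7,8}: no change
So after constraint 3: D(V) = {1,3,5,7,8}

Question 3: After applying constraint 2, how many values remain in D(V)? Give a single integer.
Constraint 1 (Z != V) on D(Z)={1,3,4,5,6,7} D(V)={1,3,5,7,8}: no change
Constraint 2 (Z != V) on D(Z)={1,3,4,5,6,7} D(V)={1,3,5,7,8}: no change
So after constraint 2: D(V)={1,3,5,7,8}, size = 5

Answer: 5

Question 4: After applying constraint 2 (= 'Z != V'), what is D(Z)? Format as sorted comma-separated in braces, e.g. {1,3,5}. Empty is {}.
Constraint 1 (Z != V) on D(Z)={1,3,4,5,6,7} D(V)={1,3,5,7,8}: no change
Constraint 2 (Z != V) on D(Z)={1,3,4,5,6,7} D(V)={1,3,5,7,8}: no change
So after constraint 2: D(Z) = {1,3,4,5,6,7}

Answer: {1,3,4,5,6,7}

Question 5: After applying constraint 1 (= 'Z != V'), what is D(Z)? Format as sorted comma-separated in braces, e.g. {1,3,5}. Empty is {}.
Constraint 1 (Z != V) on D(Z)={1,3,4,5,6,7} D(V)={1,3,5,7,8}: no change
So after constraint 1: D(Z) = {1,3,4,5,6,7}

Answer: {1,3,4,5,6,7}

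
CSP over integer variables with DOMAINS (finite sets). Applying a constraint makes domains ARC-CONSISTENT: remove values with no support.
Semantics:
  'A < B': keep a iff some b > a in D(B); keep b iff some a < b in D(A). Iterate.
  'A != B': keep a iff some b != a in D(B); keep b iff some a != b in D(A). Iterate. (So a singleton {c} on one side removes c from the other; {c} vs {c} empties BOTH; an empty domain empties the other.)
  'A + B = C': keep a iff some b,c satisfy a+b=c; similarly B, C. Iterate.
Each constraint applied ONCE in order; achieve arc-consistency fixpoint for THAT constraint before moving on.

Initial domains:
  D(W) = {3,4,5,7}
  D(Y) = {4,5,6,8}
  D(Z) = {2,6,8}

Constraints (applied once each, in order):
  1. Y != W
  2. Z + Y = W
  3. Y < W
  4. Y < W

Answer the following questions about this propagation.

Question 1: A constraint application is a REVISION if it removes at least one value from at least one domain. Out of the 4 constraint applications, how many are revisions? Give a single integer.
Answer: 1

Derivation:
Constraint 1 (Y != W) on D(Y)={4,5,6,8} D(W)={3,4,5,7}: no change => not a revision
Constraint 2 (Z + Y = W) on D(Z)={2,6,8} D(Y)={4,5,6,8} D(W)={3,4,5,7}: Z {2,6,8}->{2}; Y {4,5,6,8}->{5}; W {3,4,5,7}->{7} => REVISION
Constraint 3 (Y < W) on D(Y)={5} D(W)={7}: no change => not a revision
Constraint 4 (Y < W) on D(Y)={5} D(W)={7}: no change => not a revision
Total revisions = 1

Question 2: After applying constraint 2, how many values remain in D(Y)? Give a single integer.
Answer: 1

Derivation:
Constraint 1 (Y != W) on D(Y)={4,5,6,8} D(W)={3,4,5,7}: no change
Constraint 2 (Z + Y = W) on D(Z)={2,6,8} D(Y)={4,5,6,8} D(W)={3,4,5,7}: Z {2,6,8}->{2}; Y {4,5,6,8}->{5}; W {3,4,5,7}->{7}
So after constraint 2: D(Y)={5}, size = 1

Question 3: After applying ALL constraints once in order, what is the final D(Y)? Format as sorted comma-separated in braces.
Answer: {5}

Derivation:
Constraint 1 (Y != W) on D(Y)={4,5,6,8} D(W)={3,4,5,7}: no change
Constraint 2 (Z + Y = W) on D(Z)={2,6,8} D(Y)={4,5,6,8} D(W)={3,4,5,7}: Z {2,6,8}->{2}; Y {4,5,6,8}->{5}; W {3,4,5,7}->{7}
Constraint 3 (Y < W) on D(Y)={5} D(W)={7}: no change
Constraint 4 (Y < W) on D(Y)={5} D(W)={7}: no change
So after all 4 constraints: D(Y) = {5}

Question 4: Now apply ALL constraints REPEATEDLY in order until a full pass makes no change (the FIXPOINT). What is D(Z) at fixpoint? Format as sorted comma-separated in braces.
Answer: {2}

Derivation:
pass 0 (initial): D(Z)={2,6,8}
pass 1: W {3,4,5,7}->{7}; Y {4,5,6,8}->{5}; Z {2,6,8}->{2}
pass 2: no change
Fixpoint after 2 passes: D(Z) = {2}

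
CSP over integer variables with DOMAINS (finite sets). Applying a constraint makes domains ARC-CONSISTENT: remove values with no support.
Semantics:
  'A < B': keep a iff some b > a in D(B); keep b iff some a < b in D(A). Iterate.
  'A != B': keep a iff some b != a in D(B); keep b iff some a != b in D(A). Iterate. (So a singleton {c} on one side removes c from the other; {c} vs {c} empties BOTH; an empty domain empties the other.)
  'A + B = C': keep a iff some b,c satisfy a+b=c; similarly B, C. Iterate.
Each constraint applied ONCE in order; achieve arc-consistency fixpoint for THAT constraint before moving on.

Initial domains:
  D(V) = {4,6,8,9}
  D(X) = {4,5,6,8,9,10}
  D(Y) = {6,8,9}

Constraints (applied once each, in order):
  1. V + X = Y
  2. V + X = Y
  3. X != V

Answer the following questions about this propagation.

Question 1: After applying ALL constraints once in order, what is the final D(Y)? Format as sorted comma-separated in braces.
Answer: {8,9}

Derivation:
Constraint 1 (V + X = Y) on D(V)={4,6,8,9} D(X)={4,5,6,8,9,10} D(Y)={6,8,9}: V {4,6,8,9}->{4}; X {4,5,6,8,9,10}->{4,5}; Y {6,8,9}->{8,9}
Constraint 2 (V + X = Y) on D(V)={4} D(X)={4,5} D(Y)={8,9}: no change
Constraint 3 (X != V) on D(X)={4,5} D(V)={4}: X {4,5}->{5}
So after all 3 constraints: D(Y) = {8,9}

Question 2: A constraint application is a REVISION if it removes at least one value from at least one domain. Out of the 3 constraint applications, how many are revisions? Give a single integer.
Answer: 2

Derivation:
Constraint 1 (V + X = Y) on D(V)={4,6,8,9} D(X)={4,5,6,8,9,10} D(Y)={6,8,9}: V {4,6,8,9}->{4}; X {4,5,6,8,9,10}->{4,5}; Y {6,8,9}->{8,9} => REVISION
Constraint 2 (V + X = Y) on D(V)={4} D(X)={4,5} D(Y)={8,9}: no change => not a revision
Constraint 3 (X != V) on D(X)={4,5} D(V)={4}: X {4,5}->{5} => REVISION
Total revisions = 2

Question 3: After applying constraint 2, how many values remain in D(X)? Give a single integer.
Constraint 1 (V + X = Y) on D(V)={4,6,8,9} D(X)={4,5,6,8,9,10} D(Y)={6,8,9}: V {4,6,8,9}->{4}; X {4,5,6,8,9,10}->{4,5}; Y {6,8,9}->{8,9}
Constraint 2 (V + X = Y) on D(V)={4} D(X)={4,5} D(Y)={8,9}: no change
So after constraint 2: D(X)={4,5}, size = 2

Answer: 2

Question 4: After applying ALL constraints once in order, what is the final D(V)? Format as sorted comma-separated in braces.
Answer: {4}

Derivation:
Constraint 1 (V + X = Y) on D(V)={4,6,8,9} D(X)={4,5,6,8,9,10} D(Y)={6,8,9}: V {4,6,8,9}->{4}; X {4,5,6,8,9,10}->{4,5}; Y {6,8,9}->{8,9}
Constraint 2 (V + X = Y) on D(V)={4} D(X)={4,5} D(Y)={8,9}: no change
Constraint 3 (X != V) on D(X)={4,5} D(V)={4}: X {4,5}->{5}
So after all 3 constraints: D(V) = {4}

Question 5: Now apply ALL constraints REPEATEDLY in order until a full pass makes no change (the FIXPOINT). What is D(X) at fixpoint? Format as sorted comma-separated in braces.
pass 0 (initial): D(X)={4,5,6,8,9,10}
pass 1: V {4,6,8,9}->{4}; X {4,5,6,8,9,10}->{5}; Y {6,8,9}->{8,9}
pass 2: Y {8,9}->{9}
pass 3: no change
Fixpoint after 3 passes: D(X) = {5}

Answer: {5}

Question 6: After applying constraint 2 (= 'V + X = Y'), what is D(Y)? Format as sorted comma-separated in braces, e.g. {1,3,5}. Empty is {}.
Constraint 1 (V + X = Y) on D(V)={4,6,8,9} D(X)={4,5,6,8,9,10} D(Y)={6,8,9}: V {4,6,8,9}->{4}; X {4,5,6,8,9,10}->{4,5}; Y {6,8,9}->{8,9}
Constraint 2 (V + X = Y) on D(V)={4} D(X)={4,5} D(Y)={8,9}: no change
So after constraint 2: D(Y) = {8,9}

Answer: {8,9}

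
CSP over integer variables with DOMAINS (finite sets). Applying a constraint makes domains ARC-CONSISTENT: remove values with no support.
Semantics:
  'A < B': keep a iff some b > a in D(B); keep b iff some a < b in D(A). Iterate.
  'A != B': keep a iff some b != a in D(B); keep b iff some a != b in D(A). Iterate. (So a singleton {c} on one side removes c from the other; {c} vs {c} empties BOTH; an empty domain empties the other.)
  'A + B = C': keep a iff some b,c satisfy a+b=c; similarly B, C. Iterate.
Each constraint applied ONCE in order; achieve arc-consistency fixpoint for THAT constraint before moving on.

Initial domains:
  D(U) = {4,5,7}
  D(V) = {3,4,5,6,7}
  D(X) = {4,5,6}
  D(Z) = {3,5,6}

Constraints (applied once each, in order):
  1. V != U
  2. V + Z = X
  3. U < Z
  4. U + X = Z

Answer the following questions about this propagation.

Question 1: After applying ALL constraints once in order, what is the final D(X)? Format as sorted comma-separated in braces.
Answer: {}

Derivation:
Constraint 1 (V != U) on D(V)={3,4,5,6,7} D(U)={4,5,7}: no change
Constraint 2 (V + Z = X) on D(V)={3,4,5,6,7} D(Z)={3,5,6} D(X)={4,5,6}: V {3,4,5,6,7}->{3}; Z {3,5,6}->{3}; X {4,5,6}->{6}
Constraint 3 (U < Z) on D(U)={4,5,7} D(Z)={3}: U {4,5,7}->{}; Z {3}->{}
Constraint 4 (U + X = Z) on D(U)={} D(X)={6} D(Z)={}: X {6}->{}
So after all 4 constraints: D(X) = {}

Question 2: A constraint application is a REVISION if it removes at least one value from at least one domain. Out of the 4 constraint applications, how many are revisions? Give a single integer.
Answer: 3

Derivation:
Constraint 1 (V != U) on D(V)={3,4,5,6,7} D(U)={4,5,7}: no change => not a revision
Constraint 2 (V + Z = X) on D(V)={3,4,5,6,7} D(Z)={3,5,6} D(X)={4,5,6}: V {3,4,5,6,7}->{3}; Z {3,5,6}->{3}; X {4,5,6}->{6} => REVISION
Constraint 3 (U < Z) on D(U)={4,5,7} D(Z)={3}: U {4,5,7}->{}; Z {3}->{} => REVISION
Constraint 4 (U + X = Z) on D(U)={} D(X)={6} D(Z)={}: X {6}->{} => REVISION
Total revisions = 3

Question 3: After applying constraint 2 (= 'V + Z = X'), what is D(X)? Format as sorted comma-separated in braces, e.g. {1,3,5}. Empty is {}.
Constraint 1 (V != U) on D(V)={3,4,5,6,7} D(U)={4,5,7}: no change
Constraint 2 (V + Z = X) on D(V)={3,4,5,6,7} D(Z)={3,5,6} D(X)={4,5,6}: V {3,4,5,6,7}->{3}; Z {3,5,6}->{3}; X {4,5,6}->{6}
So after constraint 2: D(X) = {6}

Answer: {6}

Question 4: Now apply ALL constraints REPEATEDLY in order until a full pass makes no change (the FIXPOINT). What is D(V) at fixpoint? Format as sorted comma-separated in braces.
pass 0 (initial): D(V)={3,4,5,6,7}
pass 1: U {4,5,7}->{}; V {3,4,5,6,7}->{3}; X {4,5,6}->{}; Z {3,5,6}->{}
pass 2: V {3}->{}
pass 3: no change
Fixpoint after 3 passes: D(V) = {}

Answer: {}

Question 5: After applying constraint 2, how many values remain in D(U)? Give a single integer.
Constraint 1 (V != U) on D(V)={3,4,5,6,7} D(U)={4,5,7}: no change
Constraint 2 (V + Z = X) on D(V)={3,4,5,6,7} D(Z)={3,5,6} D(X)={4,5,6}: V {3,4,5,6,7}->{3}; Z {3,5,6}->{3}; X {4,5,6}->{6}
So after constraint 2: D(U)={4,5,7}, size = 3

Answer: 3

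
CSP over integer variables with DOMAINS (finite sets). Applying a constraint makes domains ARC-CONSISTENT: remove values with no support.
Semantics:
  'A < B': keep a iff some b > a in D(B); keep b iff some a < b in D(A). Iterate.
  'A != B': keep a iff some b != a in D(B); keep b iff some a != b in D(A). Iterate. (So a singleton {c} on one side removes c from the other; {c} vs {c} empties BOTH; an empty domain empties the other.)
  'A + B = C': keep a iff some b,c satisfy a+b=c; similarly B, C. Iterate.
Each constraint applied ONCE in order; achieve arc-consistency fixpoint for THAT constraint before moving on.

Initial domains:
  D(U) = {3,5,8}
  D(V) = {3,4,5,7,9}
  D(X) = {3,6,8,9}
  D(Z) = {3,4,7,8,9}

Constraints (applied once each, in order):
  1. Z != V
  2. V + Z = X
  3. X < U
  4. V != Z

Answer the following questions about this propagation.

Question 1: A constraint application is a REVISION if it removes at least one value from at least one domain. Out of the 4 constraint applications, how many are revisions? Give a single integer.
Answer: 2

Derivation:
Constraint 1 (Z != V) on D(Z)={3,4,7,8,9} D(V)={3,4,5,7,9}: no change => not a revision
Constraint 2 (V + Z = X) on D(V)={3,4,5,7,9} D(Z)={3,4,7,8,9} D(X)={3,6,8,9}: V {3,4,5,7,9}->{3,4,5}; Z {3,4,7,8,9}->{3,4}; X {3,6,8,9}->{6,8,9} => REVISION
Constraint 3 (X < U) on D(X)={6,8,9} D(U)={3,5,8}: X {6,8,9}->{6}; U {3,5,8}->{8} => REVISION
Constraint 4 (V != Z) on D(V)={3,4,5} D(Z)={3,4}: no change => not a revision
Total revisions = 2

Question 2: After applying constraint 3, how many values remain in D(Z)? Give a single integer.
Answer: 2

Derivation:
Constraint 1 (Z != V) on D(Z)={3,4,7,8,9} D(V)={3,4,5,7,9}: no change
Constraint 2 (V + Z = X) on D(V)={3,4,5,7,9} D(Z)={3,4,7,8,9} D(X)={3,6,8,9}: V {3,4,5,7,9}->{3,4,5}; Z {3,4,7,8,9}->{3,4}; X {3,6,8,9}->{6,8,9}
Constraint 3 (X < U) on D(X)={6,8,9} D(U)={3,5,8}: X {6,8,9}->{6}; U {3,5,8}->{8}
So after constraint 3: D(Z)={3,4}, size = 2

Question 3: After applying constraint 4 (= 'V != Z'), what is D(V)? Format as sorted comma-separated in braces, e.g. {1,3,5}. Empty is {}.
Answer: {3,4,5}

Derivation:
Constraint 1 (Z != V) on D(Z)={3,4,7,8,9} D(V)={3,4,5,7,9}: no change
Constraint 2 (V + Z = X) on D(V)={3,4,5,7,9} D(Z)={3,4,7,8,9} D(X)={3,6,8,9}: V {3,4,5,7,9}->{3,4,5}; Z {3,4,7,8,9}->{3,4}; X {3,6,8,9}->{6,8,9}
Constraint 3 (X < U) on D(X)={6,8,9} D(U)={3,5,8}: X {6,8,9}->{6}; U {3,5,8}->{8}
Constraint 4 (V != Z) on D(V)={3,4,5} D(Z)={3,4}: no change
So after constraint 4: D(V) = {3,4,5}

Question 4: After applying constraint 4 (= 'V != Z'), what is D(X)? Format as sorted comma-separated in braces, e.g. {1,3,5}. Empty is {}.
Constraint 1 (Z != V) on D(Z)={3,4,7,8,9} D(V)={3,4,5,7,9}: no change
Constraint 2 (V + Z = X) on D(V)={3,4,5,7,9} D(Z)={3,4,7,8,9} D(X)={3,6,8,9}: V {3,4,5,7,9}->{3,4,5}; Z {3,4,7,8,9}->{3,4}; X {3,6,8,9}->{6,8,9}
Constraint 3 (X < U) on D(X)={6,8,9} D(U)={3,5,8}: X {6,8,9}->{6}; U {3,5,8}->{8}
Constraint 4 (V != Z) on D(V)={3,4,5} D(Z)={3,4}: no change
So after constraint 4: D(X) = {6}

Answer: {6}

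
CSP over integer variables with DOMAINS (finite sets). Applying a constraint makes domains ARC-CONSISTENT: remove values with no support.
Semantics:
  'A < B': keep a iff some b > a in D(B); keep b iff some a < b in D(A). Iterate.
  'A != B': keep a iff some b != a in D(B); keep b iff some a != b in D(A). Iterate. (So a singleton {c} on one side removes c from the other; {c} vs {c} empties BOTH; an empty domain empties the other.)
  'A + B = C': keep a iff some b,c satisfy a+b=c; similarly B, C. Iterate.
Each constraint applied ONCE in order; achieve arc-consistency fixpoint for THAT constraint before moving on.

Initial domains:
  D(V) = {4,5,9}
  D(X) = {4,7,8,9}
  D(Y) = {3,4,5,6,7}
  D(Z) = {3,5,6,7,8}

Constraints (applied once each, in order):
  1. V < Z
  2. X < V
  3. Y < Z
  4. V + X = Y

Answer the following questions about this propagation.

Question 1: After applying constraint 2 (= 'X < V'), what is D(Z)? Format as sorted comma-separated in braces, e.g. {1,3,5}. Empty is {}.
Constraint 1 (V < Z) on D(V)={4,5,9} D(Z)={3,5,6,7,8}: V {4,5,9}->{4,5}; Z {3,5,6,7,8}->{5,6,7,8}
Constraint 2 (X < V) on D(X)={4,7,8,9} D(V)={4,5}: X {4,7,8,9}->{4}; V {4,5}->{5}
So after constraint 2: D(Z) = {5,6,7,8}

Answer: {5,6,7,8}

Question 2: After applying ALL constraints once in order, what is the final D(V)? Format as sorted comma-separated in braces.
Answer: {}

Derivation:
Constraint 1 (V < Z) on D(V)={4,5,9} D(Z)={3,5,6,7,8}: V {4,5,9}->{4,5}; Z {3,5,6,7,8}->{5,6,7,8}
Constraint 2 (X < V) on D(X)={4,7,8,9} D(V)={4,5}: X {4,7,8,9}->{4}; V {4,5}->{5}
Constraint 3 (Y < Z) on D(Y)={3,4,5,6,7} D(Z)={5,6,7,8}: no change
Constraint 4 (V + X = Y) on D(V)={5} D(X)={4} D(Y)={3,4,5,6,7}: V {5}->{}; X {4}->{}; Y {3,4,5,6,7}->{}
So after all 4 constraints: D(V) = {}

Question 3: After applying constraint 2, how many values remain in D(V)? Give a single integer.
Constraint 1 (V < Z) on D(V)={4,5,9} D(Z)={3,5,6,7,8}: V {4,5,9}->{4,5}; Z {3,5,6,7,8}->{5,6,7,8}
Constraint 2 (X < V) on D(X)={4,7,8,9} D(V)={4,5}: X {4,7,8,9}->{4}; V {4,5}->{5}
So after constraint 2: D(V)={5}, size = 1

Answer: 1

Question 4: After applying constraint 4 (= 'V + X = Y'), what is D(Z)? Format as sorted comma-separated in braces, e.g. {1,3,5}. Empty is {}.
Answer: {5,6,7,8}

Derivation:
Constraint 1 (V < Z) on D(V)={4,5,9} D(Z)={3,5,6,7,8}: V {4,5,9}->{4,5}; Z {3,5,6,7,8}->{5,6,7,8}
Constraint 2 (X < V) on D(X)={4,7,8,9} D(V)={4,5}: X {4,7,8,9}->{4}; V {4,5}->{5}
Constraint 3 (Y < Z) on D(Y)={3,4,5,6,7} D(Z)={5,6,7,8}: no change
Constraint 4 (V + X = Y) on D(V)={5} D(X)={4} D(Y)={3,4,5,6,7}: V {5}->{}; X {4}->{}; Y {3,4,5,6,7}->{}
So after constraint 4: D(Z) = {5,6,7,8}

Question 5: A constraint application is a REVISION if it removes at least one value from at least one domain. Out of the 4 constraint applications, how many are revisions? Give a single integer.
Answer: 3

Derivation:
Constraint 1 (V < Z) on D(V)={4,5,9} D(Z)={3,5,6,7,8}: V {4,5,9}->{4,5}; Z {3,5,6,7,8}->{5,6,7,8} => REVISION
Constraint 2 (X < V) on D(X)={4,7,8,9} D(V)={4,5}: X {4,7,8,9}->{4}; V {4,5}->{5} => REVISION
Constraint 3 (Y < Z) on D(Y)={3,4,5,6,7} D(Z)={5,6,7,8}: no change => not a revision
Constraint 4 (V + X = Y) on D(V)={5} D(X)={4} D(Y)={3,4,5,6,7}: V {5}->{}; X {4}->{}; Y {3,4,5,6,7}->{} => REVISION
Total revisions = 3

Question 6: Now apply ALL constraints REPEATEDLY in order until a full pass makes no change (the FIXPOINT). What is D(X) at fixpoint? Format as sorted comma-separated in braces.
Answer: {}

Derivation:
pass 0 (initial): D(X)={4,7,8,9}
pass 1: V {4,5,9}->{}; X {4,7,8,9}->{}; Y {3,4,5,6,7}->{}; Z {3,5,6,7,8}->{5,6,7,8}
pass 2: Z {5,6,7,8}->{}
pass 3: no change
Fixpoint after 3 passes: D(X) = {}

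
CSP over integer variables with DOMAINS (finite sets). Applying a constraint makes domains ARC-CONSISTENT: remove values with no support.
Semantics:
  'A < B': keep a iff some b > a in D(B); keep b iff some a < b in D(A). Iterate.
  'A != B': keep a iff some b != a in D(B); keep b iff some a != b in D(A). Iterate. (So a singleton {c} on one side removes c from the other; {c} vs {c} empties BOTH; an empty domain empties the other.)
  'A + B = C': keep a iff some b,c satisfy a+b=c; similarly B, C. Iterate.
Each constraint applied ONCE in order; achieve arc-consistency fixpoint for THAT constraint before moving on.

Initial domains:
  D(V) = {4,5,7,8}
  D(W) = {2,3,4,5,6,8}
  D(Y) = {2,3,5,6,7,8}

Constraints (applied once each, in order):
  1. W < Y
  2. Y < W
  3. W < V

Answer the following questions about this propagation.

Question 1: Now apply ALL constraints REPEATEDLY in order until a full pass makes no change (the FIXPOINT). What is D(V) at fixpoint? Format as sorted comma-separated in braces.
pass 0 (initial): D(V)={4,5,7,8}
pass 1: V {4,5,7,8}->{5,7,8}; W {2,3,4,5,6,8}->{4,5,6}; Y {2,3,5,6,7,8}->{3,5}
pass 2: V {5,7,8}->{}; W {4,5,6}->{}; Y {3,5}->{}
pass 3: no change
Fixpoint after 3 passes: D(V) = {}

Answer: {}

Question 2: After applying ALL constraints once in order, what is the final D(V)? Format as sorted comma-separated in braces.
Constraint 1 (W < Y) on D(W)={2,3,4,5,6,8} D(Y)={2,3,5,6,7,8}: W {2,3,4,5,6,8}->{2,3,4,5,6}; Y {2,3,5,6,7,8}->{3,5,6,7,8}
Constraint 2 (Y < W) on D(Y)={3,5,6,7,8} D(W)={2,3,4,5,6}: Y {3,5,6,7,8}->{3,5}; W {2,3,4,5,6}->{4,5,6}
Constraint 3 (W < V) on D(W)={4,5,6} D(V)={4,5,7,8}: V {4,5,7,8}->{5,7,8}
So after all 3 constraints: D(V) = {5,7,8}

Answer: {5,7,8}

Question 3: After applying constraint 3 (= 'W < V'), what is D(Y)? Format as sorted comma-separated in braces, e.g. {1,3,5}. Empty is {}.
Constraint 1 (W < Y) on D(W)={2,3,4,5,6,8} D(Y)={2,3,5,6,7,8}: W {2,3,4,5,6,8}->{2,3,4,5,6}; Y {2,3,5,6,7,8}->{3,5,6,7,8}
Constraint 2 (Y < W) on D(Y)={3,5,6,7,8} D(W)={2,3,4,5,6}: Y {3,5,6,7,8}->{3,5}; W {2,3,4,5,6}->{4,5,6}
Constraint 3 (W < V) on D(W)={4,5,6} D(V)={4,5,7,8}: V {4,5,7,8}->{5,7,8}
So after constraint 3: D(Y) = {3,5}

Answer: {3,5}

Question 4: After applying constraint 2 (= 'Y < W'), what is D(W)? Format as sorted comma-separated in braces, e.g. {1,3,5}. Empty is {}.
Constraint 1 (W < Y) on D(W)={2,3,4,5,6,8} D(Y)={2,3,5,6,7,8}: W {2,3,4,5,6,8}->{2,3,4,5,6}; Y {2,3,5,6,7,8}->{3,5,6,7,8}
Constraint 2 (Y < W) on D(Y)={3,5,6,7,8} D(W)={2,3,4,5,6}: Y {3,5,6,7,8}->{3,5}; W {2,3,4,5,6}->{4,5,6}
So after constraint 2: D(W) = {4,5,6}

Answer: {4,5,6}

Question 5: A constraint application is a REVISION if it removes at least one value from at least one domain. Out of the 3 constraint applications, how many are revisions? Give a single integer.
Answer: 3

Derivation:
Constraint 1 (W < Y) on D(W)={2,3,4,5,6,8} D(Y)={2,3,5,6,7,8}: W {2,3,4,5,6,8}->{2,3,4,5,6}; Y {2,3,5,6,7,8}->{3,5,6,7,8} => REVISION
Constraint 2 (Y < W) on D(Y)={3,5,6,7,8} D(W)={2,3,4,5,6}: Y {3,5,6,7,8}->{3,5}; W {2,3,4,5,6}->{4,5,6} => REVISION
Constraint 3 (W < V) on D(W)={4,5,6} D(V)={4,5,7,8}: V {4,5,7,8}->{5,7,8} => REVISION
Total revisions = 3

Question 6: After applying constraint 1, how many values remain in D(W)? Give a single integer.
Answer: 5

Derivation:
Constraint 1 (W < Y) on D(W)={2,3,4,5,6,8} D(Y)={2,3,5,6,7,8}: W {2,3,4,5,6,8}->{2,3,4,5,6}; Y {2,3,5,6,7,8}->{3,5,6,7,8}
So after constraint 1: D(W)={2,3,4,5,6}, size = 5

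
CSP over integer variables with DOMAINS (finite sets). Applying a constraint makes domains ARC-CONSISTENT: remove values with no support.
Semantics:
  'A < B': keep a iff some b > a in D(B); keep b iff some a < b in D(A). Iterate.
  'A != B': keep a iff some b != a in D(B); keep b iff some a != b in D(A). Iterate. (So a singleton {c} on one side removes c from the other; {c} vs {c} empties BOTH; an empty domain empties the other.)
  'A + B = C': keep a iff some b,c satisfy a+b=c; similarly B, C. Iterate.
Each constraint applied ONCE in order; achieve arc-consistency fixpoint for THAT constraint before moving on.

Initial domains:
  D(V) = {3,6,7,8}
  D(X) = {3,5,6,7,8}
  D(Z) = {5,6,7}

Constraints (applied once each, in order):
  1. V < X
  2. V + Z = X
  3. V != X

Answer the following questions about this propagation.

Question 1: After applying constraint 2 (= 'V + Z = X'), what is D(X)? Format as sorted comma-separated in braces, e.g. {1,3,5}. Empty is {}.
Constraint 1 (V < X) on D(V)={3,6,7,8} D(X)={3,5,6,7,8}: V {3,6,7,8}->{3,6,7}; X {3,5,6,7,8}->{5,6,7,8}
Constraint 2 (V + Z = X) on D(V)={3,6,7} D(Z)={5,6,7} D(X)={5,6,7,8}: V {3,6,7}->{3}; Z {5,6,7}->{5}; X {5,6,7,8}->{8}
So after constraint 2: D(X) = {8}

Answer: {8}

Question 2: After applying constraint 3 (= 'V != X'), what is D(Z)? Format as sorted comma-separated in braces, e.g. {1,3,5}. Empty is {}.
Constraint 1 (V < X) on D(V)={3,6,7,8} D(X)={3,5,6,7,8}: V {3,6,7,8}->{3,6,7}; X {3,5,6,7,8}->{5,6,7,8}
Constraint 2 (V + Z = X) on D(V)={3,6,7} D(Z)={5,6,7} D(X)={5,6,7,8}: V {3,6,7}->{3}; Z {5,6,7}->{5}; X {5,6,7,8}->{8}
Constraint 3 (V != X) on D(V)={3} D(X)={8}: no change
So after constraint 3: D(Z) = {5}

Answer: {5}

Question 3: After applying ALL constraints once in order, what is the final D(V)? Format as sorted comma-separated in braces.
Constraint 1 (V < X) on D(V)={3,6,7,8} D(X)={3,5,6,7,8}: V {3,6,7,8}->{3,6,7}; X {3,5,6,7,8}->{5,6,7,8}
Constraint 2 (V + Z = X) on D(V)={3,6,7} D(Z)={5,6,7} D(X)={5,6,7,8}: V {3,6,7}->{3}; Z {5,6,7}->{5}; X {5,6,7,8}->{8}
Constraint 3 (V != X) on D(V)={3} D(X)={8}: no change
So after all 3 constraints: D(V) = {3}

Answer: {3}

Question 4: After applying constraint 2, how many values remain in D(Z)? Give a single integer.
Answer: 1

Derivation:
Constraint 1 (V < X) on D(V)={3,6,7,8} D(X)={3,5,6,7,8}: V {3,6,7,8}->{3,6,7}; X {3,5,6,7,8}->{5,6,7,8}
Constraint 2 (V + Z = X) on D(V)={3,6,7} D(Z)={5,6,7} D(X)={5,6,7,8}: V {3,6,7}->{3}; Z {5,6,7}->{5}; X {5,6,7,8}->{8}
So after constraint 2: D(Z)={5}, size = 1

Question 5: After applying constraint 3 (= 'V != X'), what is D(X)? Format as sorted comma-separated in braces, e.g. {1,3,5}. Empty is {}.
Answer: {8}

Derivation:
Constraint 1 (V < X) on D(V)={3,6,7,8} D(X)={3,5,6,7,8}: V {3,6,7,8}->{3,6,7}; X {3,5,6,7,8}->{5,6,7,8}
Constraint 2 (V + Z = X) on D(V)={3,6,7} D(Z)={5,6,7} D(X)={5,6,7,8}: V {3,6,7}->{3}; Z {5,6,7}->{5}; X {5,6,7,8}->{8}
Constraint 3 (V != X) on D(V)={3} D(X)={8}: no change
So after constraint 3: D(X) = {8}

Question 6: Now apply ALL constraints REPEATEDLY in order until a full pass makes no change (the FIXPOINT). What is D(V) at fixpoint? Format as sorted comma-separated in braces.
pass 0 (initial): D(V)={3,6,7,8}
pass 1: V {3,6,7,8}->{3}; X {3,5,6,7,8}->{8}; Z {5,6,7}->{5}
pass 2: no change
Fixpoint after 2 passes: D(V) = {3}

Answer: {3}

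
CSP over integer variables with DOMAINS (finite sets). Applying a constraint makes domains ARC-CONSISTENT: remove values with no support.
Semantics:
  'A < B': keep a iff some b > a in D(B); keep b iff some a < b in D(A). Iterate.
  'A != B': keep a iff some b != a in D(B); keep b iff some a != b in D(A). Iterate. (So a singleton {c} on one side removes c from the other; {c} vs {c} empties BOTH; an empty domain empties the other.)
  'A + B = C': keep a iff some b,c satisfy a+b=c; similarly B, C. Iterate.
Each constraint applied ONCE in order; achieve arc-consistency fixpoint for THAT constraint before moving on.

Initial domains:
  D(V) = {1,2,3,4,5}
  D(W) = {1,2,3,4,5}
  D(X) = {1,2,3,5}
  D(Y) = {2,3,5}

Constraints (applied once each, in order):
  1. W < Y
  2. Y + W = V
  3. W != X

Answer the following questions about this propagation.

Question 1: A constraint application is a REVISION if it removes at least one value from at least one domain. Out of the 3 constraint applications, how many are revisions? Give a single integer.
Constraint 1 (W < Y) on D(W)={1,2,3,4,5} D(Y)={2,3,5}: W {1,2,3,4,5}->{1,2,3,4} => REVISION
Constraint 2 (Y + W = V) on D(Y)={2,3,5} D(W)={1,2,3,4} D(V)={1,2,3,4,5}: Y {2,3,5}->{2,3}; W {1,2,3,4}->{1,2,3}; V {1,2,3,4,5}->{3,4,5} => REVISION
Constraint 3 (W != X) on D(W)={1,2,3} D(X)={1,2,3,5}: no change => not a revision
Total revisions = 2

Answer: 2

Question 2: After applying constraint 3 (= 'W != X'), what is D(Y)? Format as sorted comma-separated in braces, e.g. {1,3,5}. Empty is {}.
Answer: {2,3}

Derivation:
Constraint 1 (W < Y) on D(W)={1,2,3,4,5} D(Y)={2,3,5}: W {1,2,3,4,5}->{1,2,3,4}
Constraint 2 (Y + W = V) on D(Y)={2,3,5} D(W)={1,2,3,4} D(V)={1,2,3,4,5}: Y {2,3,5}->{2,3}; W {1,2,3,4}->{1,2,3}; V {1,2,3,4,5}->{3,4,5}
Constraint 3 (W != X) on D(W)={1,2,3} D(X)={1,2,3,5}: no change
So after constraint 3: D(Y) = {2,3}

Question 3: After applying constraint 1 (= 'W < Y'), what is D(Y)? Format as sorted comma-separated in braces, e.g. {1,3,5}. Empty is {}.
Constraint 1 (W < Y) on D(W)={1,2,3,4,5} D(Y)={2,3,5}: W {1,2,3,4,5}->{1,2,3,4}
So after constraint 1: D(Y) = {2,3,5}

Answer: {2,3,5}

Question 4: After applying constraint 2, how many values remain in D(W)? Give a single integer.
Answer: 3

Derivation:
Constraint 1 (W < Y) on D(W)={1,2,3,4,5} D(Y)={2,3,5}: W {1,2,3,4,5}->{1,2,3,4}
Constraint 2 (Y + W = V) on D(Y)={2,3,5} D(W)={1,2,3,4} D(V)={1,2,3,4,5}: Y {2,3,5}->{2,3}; W {1,2,3,4}->{1,2,3}; V {1,2,3,4,5}->{3,4,5}
So after constraint 2: D(W)={1,2,3}, size = 3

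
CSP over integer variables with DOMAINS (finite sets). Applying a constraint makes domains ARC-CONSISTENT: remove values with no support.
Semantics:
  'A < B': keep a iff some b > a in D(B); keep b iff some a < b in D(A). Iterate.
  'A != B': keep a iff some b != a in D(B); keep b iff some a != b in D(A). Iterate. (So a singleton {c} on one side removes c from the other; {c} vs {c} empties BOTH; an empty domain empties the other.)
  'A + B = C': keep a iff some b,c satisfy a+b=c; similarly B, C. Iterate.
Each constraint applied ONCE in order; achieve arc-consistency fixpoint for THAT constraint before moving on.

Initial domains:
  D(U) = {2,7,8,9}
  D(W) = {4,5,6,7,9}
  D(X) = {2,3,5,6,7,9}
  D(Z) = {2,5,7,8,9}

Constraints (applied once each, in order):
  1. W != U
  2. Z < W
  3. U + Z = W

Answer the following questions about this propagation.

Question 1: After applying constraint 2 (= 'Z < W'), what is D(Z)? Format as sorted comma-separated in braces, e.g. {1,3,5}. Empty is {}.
Answer: {2,5,7,8}

Derivation:
Constraint 1 (W != U) on D(W)={4,5,6,7,9} D(U)={2,7,8,9}: no change
Constraint 2 (Z < W) on D(Z)={2,5,7,8,9} D(W)={4,5,6,7,9}: Z {2,5,7,8,9}->{2,5,7,8}
So after constraint 2: D(Z) = {2,5,7,8}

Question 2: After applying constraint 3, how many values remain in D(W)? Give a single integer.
Constraint 1 (W != U) on D(W)={4,5,6,7,9} D(U)={2,7,8,9}: no change
Constraint 2 (Z < W) on D(Z)={2,5,7,8,9} D(W)={4,5,6,7,9}: Z {2,5,7,8,9}->{2,5,7,8}
Constraint 3 (U + Z = W) on D(U)={2,7,8,9} D(Z)={2,5,7,8} D(W)={4,5,6,7,9}: U {2,7,8,9}->{2,7}; Z {2,5,7,8}->{2,5,7}; W {4,5,6,7,9}->{4,7,9}
So after constraint 3: D(W)={4,7,9}, size = 3

Answer: 3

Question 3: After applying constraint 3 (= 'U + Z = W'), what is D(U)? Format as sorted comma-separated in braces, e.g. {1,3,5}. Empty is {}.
Constraint 1 (W != U) on D(W)={4,5,6,7,9} D(U)={2,7,8,9}: no change
Constraint 2 (Z < W) on D(Z)={2,5,7,8,9} D(W)={4,5,6,7,9}: Z {2,5,7,8,9}->{2,5,7,8}
Constraint 3 (U + Z = W) on D(U)={2,7,8,9} D(Z)={2,5,7,8} D(W)={4,5,6,7,9}: U {2,7,8,9}->{2,7}; Z {2,5,7,8}->{2,5,7}; W {4,5,6,7,9}->{4,7,9}
So after constraint 3: D(U) = {2,7}

Answer: {2,7}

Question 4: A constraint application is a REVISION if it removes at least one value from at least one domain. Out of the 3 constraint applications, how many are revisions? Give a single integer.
Answer: 2

Derivation:
Constraint 1 (W != U) on D(W)={4,5,6,7,9} D(U)={2,7,8,9}: no change => not a revision
Constraint 2 (Z < W) on D(Z)={2,5,7,8,9} D(W)={4,5,6,7,9}: Z {2,5,7,8,9}->{2,5,7,8} => REVISION
Constraint 3 (U + Z = W) on D(U)={2,7,8,9} D(Z)={2,5,7,8} D(W)={4,5,6,7,9}: U {2,7,8,9}->{2,7}; Z {2,5,7,8}->{2,5,7}; W {4,5,6,7,9}->{4,7,9} => REVISION
Total revisions = 2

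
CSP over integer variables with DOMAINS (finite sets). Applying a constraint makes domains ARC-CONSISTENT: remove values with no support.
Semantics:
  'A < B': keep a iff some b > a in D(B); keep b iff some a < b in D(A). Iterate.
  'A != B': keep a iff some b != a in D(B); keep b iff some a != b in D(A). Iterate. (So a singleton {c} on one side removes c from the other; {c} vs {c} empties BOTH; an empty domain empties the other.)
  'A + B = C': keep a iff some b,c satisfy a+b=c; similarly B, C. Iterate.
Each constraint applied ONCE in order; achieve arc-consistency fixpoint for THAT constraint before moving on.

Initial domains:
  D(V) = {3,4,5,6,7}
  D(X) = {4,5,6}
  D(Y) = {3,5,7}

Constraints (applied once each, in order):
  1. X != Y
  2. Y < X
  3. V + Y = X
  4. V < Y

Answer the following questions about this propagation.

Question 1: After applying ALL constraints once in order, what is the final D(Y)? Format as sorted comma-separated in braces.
Constraint 1 (X != Y) on D(X)={4,5,6} D(Y)={3,5,7}: no change
Constraint 2 (Y < X) on D(Y)={3,5,7} D(X)={4,5,6}: Y {3,5,7}->{3,5}
Constraint 3 (V + Y = X) on D(V)={3,4,5,6,7} D(Y)={3,5} D(X)={4,5,6}: V {3,4,5,6,7}->{3}; Y {3,5}->{3}; X {4,5,6}->{6}
Constraint 4 (V < Y) on D(V)={3} D(Y)={3}: V {3}->{}; Y {3}->{}
So after all 4 constraints: D(Y) = {}

Answer: {}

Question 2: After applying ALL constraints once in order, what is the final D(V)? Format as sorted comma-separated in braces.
Answer: {}

Derivation:
Constraint 1 (X != Y) on D(X)={4,5,6} D(Y)={3,5,7}: no change
Constraint 2 (Y < X) on D(Y)={3,5,7} D(X)={4,5,6}: Y {3,5,7}->{3,5}
Constraint 3 (V + Y = X) on D(V)={3,4,5,6,7} D(Y)={3,5} D(X)={4,5,6}: V {3,4,5,6,7}->{3}; Y {3,5}->{3}; X {4,5,6}->{6}
Constraint 4 (V < Y) on D(V)={3} D(Y)={3}: V {3}->{}; Y {3}->{}
So after all 4 constraints: D(V) = {}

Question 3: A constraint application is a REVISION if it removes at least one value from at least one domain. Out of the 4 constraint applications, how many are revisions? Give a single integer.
Constraint 1 (X != Y) on D(X)={4,5,6} D(Y)={3,5,7}: no change => not a revision
Constraint 2 (Y < X) on D(Y)={3,5,7} D(X)={4,5,6}: Y {3,5,7}->{3,5} => REVISION
Constraint 3 (V + Y = X) on D(V)={3,4,5,6,7} D(Y)={3,5} D(X)={4,5,6}: V {3,4,5,6,7}->{3}; Y {3,5}->{3}; X {4,5,6}->{6} => REVISION
Constraint 4 (V < Y) on D(V)={3} D(Y)={3}: V {3}->{}; Y {3}->{} => REVISION
Total revisions = 3

Answer: 3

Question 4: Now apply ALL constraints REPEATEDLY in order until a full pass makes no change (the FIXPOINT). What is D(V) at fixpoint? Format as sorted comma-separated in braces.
Answer: {}

Derivation:
pass 0 (initial): D(V)={3,4,5,6,7}
pass 1: V {3,4,5,6,7}->{}; X {4,5,6}->{6}; Y {3,5,7}->{}
pass 2: X {6}->{}
pass 3: no change
Fixpoint after 3 passes: D(V) = {}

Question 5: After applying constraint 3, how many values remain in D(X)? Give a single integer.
Constraint 1 (X != Y) on D(X)={4,5,6} D(Y)={3,5,7}: no change
Constraint 2 (Y < X) on D(Y)={3,5,7} D(X)={4,5,6}: Y {3,5,7}->{3,5}
Constraint 3 (V + Y = X) on D(V)={3,4,5,6,7} D(Y)={3,5} D(X)={4,5,6}: V {3,4,5,6,7}->{3}; Y {3,5}->{3}; X {4,5,6}->{6}
So after constraint 3: D(X)={6}, size = 1

Answer: 1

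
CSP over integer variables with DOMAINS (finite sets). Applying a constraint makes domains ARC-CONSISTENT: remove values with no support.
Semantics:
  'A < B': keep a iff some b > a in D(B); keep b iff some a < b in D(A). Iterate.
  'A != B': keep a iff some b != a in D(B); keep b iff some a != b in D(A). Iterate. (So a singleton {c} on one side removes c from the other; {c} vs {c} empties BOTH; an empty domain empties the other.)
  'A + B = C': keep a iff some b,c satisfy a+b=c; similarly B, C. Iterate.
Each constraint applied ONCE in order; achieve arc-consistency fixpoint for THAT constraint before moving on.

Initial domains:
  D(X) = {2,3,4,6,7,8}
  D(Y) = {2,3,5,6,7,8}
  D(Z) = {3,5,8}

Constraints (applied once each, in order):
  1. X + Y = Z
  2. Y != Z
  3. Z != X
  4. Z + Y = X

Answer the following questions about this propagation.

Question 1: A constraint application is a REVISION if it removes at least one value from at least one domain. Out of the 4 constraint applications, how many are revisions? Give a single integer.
Answer: 2

Derivation:
Constraint 1 (X + Y = Z) on D(X)={2,3,4,6,7,8} D(Y)={2,3,5,6,7,8} D(Z)={3,5,8}: X {2,3,4,6,7,8}->{2,3,6}; Y {2,3,5,6,7,8}->{2,3,5,6}; Z {3,5,8}->{5,8} => REVISION
Constraint 2 (Y != Z) on D(Y)={2,3,5,6} D(Z)={5,8}: no change => not a revision
Constraint 3 (Z != X) on D(Z)={5,8} D(X)={2,3,6}: no change => not a revision
Constraint 4 (Z + Y = X) on D(Z)={5,8} D(Y)={2,3,5,6} D(X)={2,3,6}: Z {5,8}->{}; Y {2,3,5,6}->{}; X {2,3,6}->{} => REVISION
Total revisions = 2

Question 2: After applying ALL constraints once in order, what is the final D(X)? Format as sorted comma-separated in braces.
Answer: {}

Derivation:
Constraint 1 (X + Y = Z) on D(X)={2,3,4,6,7,8} D(Y)={2,3,5,6,7,8} D(Z)={3,5,8}: X {2,3,4,6,7,8}->{2,3,6}; Y {2,3,5,6,7,8}->{2,3,5,6}; Z {3,5,8}->{5,8}
Constraint 2 (Y != Z) on D(Y)={2,3,5,6} D(Z)={5,8}: no change
Constraint 3 (Z != X) on D(Z)={5,8} D(X)={2,3,6}: no change
Constraint 4 (Z + Y = X) on D(Z)={5,8} D(Y)={2,3,5,6} D(X)={2,3,6}: Z {5,8}->{}; Y {2,3,5,6}->{}; X {2,3,6}->{}
So after all 4 constraints: D(X) = {}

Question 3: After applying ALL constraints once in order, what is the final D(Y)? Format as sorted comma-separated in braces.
Answer: {}

Derivation:
Constraint 1 (X + Y = Z) on D(X)={2,3,4,6,7,8} D(Y)={2,3,5,6,7,8} D(Z)={3,5,8}: X {2,3,4,6,7,8}->{2,3,6}; Y {2,3,5,6,7,8}->{2,3,5,6}; Z {3,5,8}->{5,8}
Constraint 2 (Y != Z) on D(Y)={2,3,5,6} D(Z)={5,8}: no change
Constraint 3 (Z != X) on D(Z)={5,8} D(X)={2,3,6}: no change
Constraint 4 (Z + Y = X) on D(Z)={5,8} D(Y)={2,3,5,6} D(X)={2,3,6}: Z {5,8}->{}; Y {2,3,5,6}->{}; X {2,3,6}->{}
So after all 4 constraints: D(Y) = {}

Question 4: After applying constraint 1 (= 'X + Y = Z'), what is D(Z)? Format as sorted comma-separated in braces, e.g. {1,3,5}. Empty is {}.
Answer: {5,8}

Derivation:
Constraint 1 (X + Y = Z) on D(X)={2,3,4,6,7,8} D(Y)={2,3,5,6,7,8} D(Z)={3,5,8}: X {2,3,4,6,7,8}->{2,3,6}; Y {2,3,5,6,7,8}->{2,3,5,6}; Z {3,5,8}->{5,8}
So after constraint 1: D(Z) = {5,8}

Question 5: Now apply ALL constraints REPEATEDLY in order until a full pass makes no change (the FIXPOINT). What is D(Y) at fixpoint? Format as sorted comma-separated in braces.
Answer: {}

Derivation:
pass 0 (initial): D(Y)={2,3,5,6,7,8}
pass 1: X {2,3,4,6,7,8}->{}; Y {2,3,5,6,7,8}->{}; Z {3,5,8}->{}
pass 2: no change
Fixpoint after 2 passes: D(Y) = {}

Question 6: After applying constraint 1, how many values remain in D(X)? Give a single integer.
Answer: 3

Derivation:
Constraint 1 (X + Y = Z) on D(X)={2,3,4,6,7,8} D(Y)={2,3,5,6,7,8} D(Z)={3,5,8}: X {2,3,4,6,7,8}->{2,3,6}; Y {2,3,5,6,7,8}->{2,3,5,6}; Z {3,5,8}->{5,8}
So after constraint 1: D(X)={2,3,6}, size = 3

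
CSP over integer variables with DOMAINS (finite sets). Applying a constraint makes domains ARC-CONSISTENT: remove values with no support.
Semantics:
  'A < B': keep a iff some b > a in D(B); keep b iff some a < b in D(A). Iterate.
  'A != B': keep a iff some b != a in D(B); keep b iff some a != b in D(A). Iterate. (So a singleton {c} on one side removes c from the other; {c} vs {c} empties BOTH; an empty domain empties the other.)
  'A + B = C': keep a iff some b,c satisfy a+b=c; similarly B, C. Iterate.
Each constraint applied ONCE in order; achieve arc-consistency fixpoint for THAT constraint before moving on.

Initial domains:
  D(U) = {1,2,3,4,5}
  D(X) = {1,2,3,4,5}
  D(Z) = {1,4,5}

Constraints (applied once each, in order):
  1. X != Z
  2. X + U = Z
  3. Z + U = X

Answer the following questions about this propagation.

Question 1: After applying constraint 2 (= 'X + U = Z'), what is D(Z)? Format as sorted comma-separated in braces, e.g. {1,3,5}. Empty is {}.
Constraint 1 (X != Z) on D(X)={1,2,3,4,5} D(Z)={1,4,5}: no change
Constraint 2 (X + U = Z) on D(X)={1,2,3,4,5} D(U)={1,2,3,4,5} D(Z)={1,4,5}: X {1,2,3,4,5}->{1,2,3,4}; U {1,2,3,4,5}->{1,2,3,4}; Z {1,4,5}->{4,5}
So after constraint 2: D(Z) = {4,5}

Answer: {4,5}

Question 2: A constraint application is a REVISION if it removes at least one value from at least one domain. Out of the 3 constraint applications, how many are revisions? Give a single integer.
Constraint 1 (X != Z) on D(X)={1,2,3,4,5} D(Z)={1,4,5}: no change => not a revision
Constraint 2 (X + U = Z) on D(X)={1,2,3,4,5} D(U)={1,2,3,4,5} D(Z)={1,4,5}: X {1,2,3,4,5}->{1,2,3,4}; U {1,2,3,4,5}->{1,2,3,4}; Z {1,4,5}->{4,5} => REVISION
Constraint 3 (Z + U = X) on D(Z)={4,5} D(U)={1,2,3,4} D(X)={1,2,3,4}: Z {4,5}->{}; U {1,2,3,4}->{}; X {1,2,3,4}->{} => REVISION
Total revisions = 2

Answer: 2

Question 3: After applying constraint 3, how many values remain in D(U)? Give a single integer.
Answer: 0

Derivation:
Constraint 1 (X != Z) on D(X)={1,2,3,4,5} D(Z)={1,4,5}: no change
Constraint 2 (X + U = Z) on D(X)={1,2,3,4,5} D(U)={1,2,3,4,5} D(Z)={1,4,5}: X {1,2,3,4,5}->{1,2,3,4}; U {1,2,3,4,5}->{1,2,3,4}; Z {1,4,5}->{4,5}
Constraint 3 (Z + U = X) on D(Z)={4,5} D(U)={1,2,3,4} D(X)={1,2,3,4}: Z {4,5}->{}; U {1,2,3,4}->{}; X {1,2,3,4}->{}
So after constraint 3: D(U)={}, size = 0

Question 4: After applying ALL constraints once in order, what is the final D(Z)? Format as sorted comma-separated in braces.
Answer: {}

Derivation:
Constraint 1 (X != Z) on D(X)={1,2,3,4,5} D(Z)={1,4,5}: no change
Constraint 2 (X + U = Z) on D(X)={1,2,3,4,5} D(U)={1,2,3,4,5} D(Z)={1,4,5}: X {1,2,3,4,5}->{1,2,3,4}; U {1,2,3,4,5}->{1,2,3,4}; Z {1,4,5}->{4,5}
Constraint 3 (Z + U = X) on D(Z)={4,5} D(U)={1,2,3,4} D(X)={1,2,3,4}: Z {4,5}->{}; U {1,2,3,4}->{}; X {1,2,3,4}->{}
So after all 3 constraints: D(Z) = {}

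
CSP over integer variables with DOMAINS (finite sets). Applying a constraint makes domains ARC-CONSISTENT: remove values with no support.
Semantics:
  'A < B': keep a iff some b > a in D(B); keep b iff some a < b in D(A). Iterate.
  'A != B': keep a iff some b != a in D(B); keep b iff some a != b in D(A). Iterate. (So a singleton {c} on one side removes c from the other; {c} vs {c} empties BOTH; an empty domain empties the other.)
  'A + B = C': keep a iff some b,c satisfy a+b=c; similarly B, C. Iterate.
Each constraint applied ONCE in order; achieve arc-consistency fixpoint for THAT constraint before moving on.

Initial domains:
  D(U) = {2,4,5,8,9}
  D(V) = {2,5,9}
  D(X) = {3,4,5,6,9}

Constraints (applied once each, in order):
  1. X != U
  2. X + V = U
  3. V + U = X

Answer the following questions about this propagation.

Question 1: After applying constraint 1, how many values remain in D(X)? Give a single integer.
Constraint 1 (X != U) on D(X)={3,4,5,6,9} D(U)={2,4,5,8,9}: no change
So after constraint 1: D(X)={3,4,5,6,9}, size = 5

Answer: 5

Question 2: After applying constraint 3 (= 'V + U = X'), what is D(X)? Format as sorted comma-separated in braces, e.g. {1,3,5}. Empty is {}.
Constraint 1 (X != U) on D(X)={3,4,5,6,9} D(U)={2,4,5,8,9}: no change
Constraint 2 (X + V = U) on D(X)={3,4,5,6,9} D(V)={2,5,9} D(U)={2,4,5,8,9}: X {3,4,5,6,9}->{3,4,6}; V {2,5,9}->{2,5}; U {2,4,5,8,9}->{5,8,9}
Constraint 3 (V + U = X) on D(V)={2,5} D(U)={5,8,9} D(X)={3,4,6}: V {2,5}->{}; U {5,8,9}->{}; X {3,4,6}->{}
So after constraint 3: D(X) = {}

Answer: {}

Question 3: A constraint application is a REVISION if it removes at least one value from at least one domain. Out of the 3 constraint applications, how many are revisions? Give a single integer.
Constraint 1 (X != U) on D(X)={3,4,5,6,9} D(U)={2,4,5,8,9}: no change => not a revision
Constraint 2 (X + V = U) on D(X)={3,4,5,6,9} D(V)={2,5,9} D(U)={2,4,5,8,9}: X {3,4,5,6,9}->{3,4,6}; V {2,5,9}->{2,5}; U {2,4,5,8,9}->{5,8,9} => REVISION
Constraint 3 (V + U = X) on D(V)={2,5} D(U)={5,8,9} D(X)={3,4,6}: V {2,5}->{}; U {5,8,9}->{}; X {3,4,6}->{} => REVISION
Total revisions = 2

Answer: 2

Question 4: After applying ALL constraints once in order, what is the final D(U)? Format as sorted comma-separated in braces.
Answer: {}

Derivation:
Constraint 1 (X != U) on D(X)={3,4,5,6,9} D(U)={2,4,5,8,9}: no change
Constraint 2 (X + V = U) on D(X)={3,4,5,6,9} D(V)={2,5,9} D(U)={2,4,5,8,9}: X {3,4,5,6,9}->{3,4,6}; V {2,5,9}->{2,5}; U {2,4,5,8,9}->{5,8,9}
Constraint 3 (V + U = X) on D(V)={2,5} D(U)={5,8,9} D(X)={3,4,6}: V {2,5}->{}; U {5,8,9}->{}; X {3,4,6}->{}
So after all 3 constraints: D(U) = {}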